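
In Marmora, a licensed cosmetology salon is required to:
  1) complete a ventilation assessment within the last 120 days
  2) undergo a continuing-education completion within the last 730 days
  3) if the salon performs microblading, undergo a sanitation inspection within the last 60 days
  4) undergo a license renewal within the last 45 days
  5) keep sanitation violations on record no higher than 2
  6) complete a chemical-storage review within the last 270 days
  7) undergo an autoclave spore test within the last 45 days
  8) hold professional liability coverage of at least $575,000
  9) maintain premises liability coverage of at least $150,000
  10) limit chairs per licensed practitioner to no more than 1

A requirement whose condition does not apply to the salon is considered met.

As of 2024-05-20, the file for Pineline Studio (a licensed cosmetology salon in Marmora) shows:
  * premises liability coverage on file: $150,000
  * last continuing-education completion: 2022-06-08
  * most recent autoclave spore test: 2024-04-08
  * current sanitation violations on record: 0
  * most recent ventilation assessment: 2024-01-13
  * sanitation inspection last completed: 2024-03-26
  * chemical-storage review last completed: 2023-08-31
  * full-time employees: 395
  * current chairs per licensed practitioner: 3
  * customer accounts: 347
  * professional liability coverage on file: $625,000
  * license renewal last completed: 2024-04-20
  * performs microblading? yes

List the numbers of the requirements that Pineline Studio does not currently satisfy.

1, 10

1. ventilation assessment 128 days ago vs limit 120 → not met
2. continuing-education completion 712 days ago vs limit 730 → met
3. condition 'performs microblading' holds; sanitation inspection 55 days ago vs limit 60 → met
4. license renewal 30 days ago vs limit 45 → met
5. sanitation violations on record 0 ≤ 2 → met
6. chemical-storage review 263 days ago vs limit 270 → met
7. autoclave spore test 42 days ago vs limit 45 → met
8. professional liability coverage $625,000 ≥ $575,000 → met
9. premises liability coverage $150,000 ≥ $150,000 → met
10. chairs per licensed practitioner 3 > 1 → not met
Not met: 1, 10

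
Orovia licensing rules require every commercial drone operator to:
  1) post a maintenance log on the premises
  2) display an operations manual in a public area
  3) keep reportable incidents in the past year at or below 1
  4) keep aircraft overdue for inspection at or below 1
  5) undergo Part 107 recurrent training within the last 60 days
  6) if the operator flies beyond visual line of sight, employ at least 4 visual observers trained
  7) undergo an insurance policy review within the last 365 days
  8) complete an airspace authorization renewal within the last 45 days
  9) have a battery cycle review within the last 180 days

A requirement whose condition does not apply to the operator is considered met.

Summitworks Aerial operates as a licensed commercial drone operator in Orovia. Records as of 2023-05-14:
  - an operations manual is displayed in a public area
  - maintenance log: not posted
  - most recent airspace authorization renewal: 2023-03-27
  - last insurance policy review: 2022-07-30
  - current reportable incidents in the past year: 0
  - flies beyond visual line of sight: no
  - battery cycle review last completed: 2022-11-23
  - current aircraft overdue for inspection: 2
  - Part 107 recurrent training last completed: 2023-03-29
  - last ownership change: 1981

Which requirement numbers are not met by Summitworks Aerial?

1. maintenance log absent → not met
2. operations manual present → met
3. reportable incidents in the past year 0 ≤ 1 → met
4. aircraft overdue for inspection 2 > 1 → not met
5. Part 107 recurrent training 46 days ago vs limit 60 → met
6. condition 'flies beyond visual line of sight' does not hold → requirement n/a → met
7. insurance policy review 288 days ago vs limit 365 → met
8. airspace authorization renewal 48 days ago vs limit 45 → not met
9. battery cycle review 172 days ago vs limit 180 → met
Not met: 1, 4, 8

1, 4, 8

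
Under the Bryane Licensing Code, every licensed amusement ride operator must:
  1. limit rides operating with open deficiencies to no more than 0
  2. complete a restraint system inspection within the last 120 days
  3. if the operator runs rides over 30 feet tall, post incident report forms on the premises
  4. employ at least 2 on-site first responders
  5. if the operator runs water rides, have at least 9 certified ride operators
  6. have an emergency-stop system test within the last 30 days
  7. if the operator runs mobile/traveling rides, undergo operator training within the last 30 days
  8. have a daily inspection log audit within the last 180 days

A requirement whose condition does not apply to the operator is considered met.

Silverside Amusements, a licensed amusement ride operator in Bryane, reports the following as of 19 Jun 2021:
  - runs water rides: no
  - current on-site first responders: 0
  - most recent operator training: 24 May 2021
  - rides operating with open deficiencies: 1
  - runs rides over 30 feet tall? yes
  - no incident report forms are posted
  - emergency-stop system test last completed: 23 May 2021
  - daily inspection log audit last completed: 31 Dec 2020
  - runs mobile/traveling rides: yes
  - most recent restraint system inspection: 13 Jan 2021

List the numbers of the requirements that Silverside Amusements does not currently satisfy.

1. rides operating with open deficiencies 1 > 0 → not met
2. restraint system inspection 157 days ago vs limit 120 → not met
3. condition 'runs rides over 30 feet tall' holds; incident report forms absent → not met
4. on-site first responders 0 < 2 → not met
5. condition 'runs water rides' does not hold → requirement n/a → met
6. emergency-stop system test 27 days ago vs limit 30 → met
7. condition 'runs mobile/traveling rides' holds; operator training 26 days ago vs limit 30 → met
8. daily inspection log audit 170 days ago vs limit 180 → met
Not met: 1, 2, 3, 4

1, 2, 3, 4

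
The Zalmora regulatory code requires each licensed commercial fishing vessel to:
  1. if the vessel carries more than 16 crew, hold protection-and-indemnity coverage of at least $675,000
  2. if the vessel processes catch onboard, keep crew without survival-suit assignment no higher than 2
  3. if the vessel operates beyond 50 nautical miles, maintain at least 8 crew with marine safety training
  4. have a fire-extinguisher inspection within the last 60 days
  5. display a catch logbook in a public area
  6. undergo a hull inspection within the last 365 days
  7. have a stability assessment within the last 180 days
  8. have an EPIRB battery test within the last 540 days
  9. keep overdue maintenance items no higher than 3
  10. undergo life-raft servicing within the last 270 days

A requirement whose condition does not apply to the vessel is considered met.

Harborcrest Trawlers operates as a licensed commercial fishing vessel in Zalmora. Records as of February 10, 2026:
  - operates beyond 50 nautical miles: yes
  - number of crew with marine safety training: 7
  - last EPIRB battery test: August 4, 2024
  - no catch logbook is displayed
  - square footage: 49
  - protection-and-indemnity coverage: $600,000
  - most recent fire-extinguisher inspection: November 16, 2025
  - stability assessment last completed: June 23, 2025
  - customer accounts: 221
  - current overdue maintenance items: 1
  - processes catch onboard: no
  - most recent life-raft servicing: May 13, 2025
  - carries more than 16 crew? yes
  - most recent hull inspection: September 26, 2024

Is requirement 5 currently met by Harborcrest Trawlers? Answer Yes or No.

No

5. catch logbook absent → not met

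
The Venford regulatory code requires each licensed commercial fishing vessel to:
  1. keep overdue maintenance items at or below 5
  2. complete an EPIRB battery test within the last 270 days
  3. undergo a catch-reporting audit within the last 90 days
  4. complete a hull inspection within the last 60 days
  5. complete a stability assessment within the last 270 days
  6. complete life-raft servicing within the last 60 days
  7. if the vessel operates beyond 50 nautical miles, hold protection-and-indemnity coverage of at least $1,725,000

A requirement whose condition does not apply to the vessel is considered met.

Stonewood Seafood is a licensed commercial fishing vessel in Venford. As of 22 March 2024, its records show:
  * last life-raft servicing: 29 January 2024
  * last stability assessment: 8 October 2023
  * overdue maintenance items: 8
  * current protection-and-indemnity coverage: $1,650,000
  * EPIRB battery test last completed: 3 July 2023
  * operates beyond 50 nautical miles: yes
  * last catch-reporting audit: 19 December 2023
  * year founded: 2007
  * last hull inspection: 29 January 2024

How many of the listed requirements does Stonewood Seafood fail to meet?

1. overdue maintenance items 8 > 5 → not met
2. EPIRB battery test 263 days ago vs limit 270 → met
3. catch-reporting audit 94 days ago vs limit 90 → not met
4. hull inspection 53 days ago vs limit 60 → met
5. stability assessment 166 days ago vs limit 270 → met
6. life-raft servicing 53 days ago vs limit 60 → met
7. condition 'operates beyond 50 nautical miles' holds; protection-and-indemnity coverage $1,650,000 < $1,725,000 → not met
Not met: 3 of 7

3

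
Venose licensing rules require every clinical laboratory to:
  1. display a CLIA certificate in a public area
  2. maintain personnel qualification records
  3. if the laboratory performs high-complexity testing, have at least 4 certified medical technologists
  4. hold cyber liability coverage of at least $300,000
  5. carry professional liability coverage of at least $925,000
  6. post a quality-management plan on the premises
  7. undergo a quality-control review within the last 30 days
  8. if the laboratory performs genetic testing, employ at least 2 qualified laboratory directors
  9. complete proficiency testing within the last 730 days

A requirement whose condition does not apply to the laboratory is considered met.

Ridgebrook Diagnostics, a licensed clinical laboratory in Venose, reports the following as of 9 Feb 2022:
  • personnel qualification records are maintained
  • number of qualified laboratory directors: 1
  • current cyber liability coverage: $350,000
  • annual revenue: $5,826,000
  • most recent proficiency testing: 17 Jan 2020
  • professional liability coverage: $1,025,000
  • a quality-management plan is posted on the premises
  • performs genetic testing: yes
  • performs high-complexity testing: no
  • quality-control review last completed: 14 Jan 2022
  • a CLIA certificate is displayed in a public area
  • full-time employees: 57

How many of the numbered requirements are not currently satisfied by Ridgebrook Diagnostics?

2

1. CLIA certificate present → met
2. personnel qualification records present → met
3. condition 'performs high-complexity testing' does not hold → requirement n/a → met
4. cyber liability coverage $350,000 ≥ $300,000 → met
5. professional liability coverage $1,025,000 ≥ $925,000 → met
6. quality-management plan present → met
7. quality-control review 26 days ago vs limit 30 → met
8. condition 'performs genetic testing' holds; qualified laboratory directors 1 < 2 → not met
9. proficiency testing 754 days ago vs limit 730 → not met
Not met: 2 of 9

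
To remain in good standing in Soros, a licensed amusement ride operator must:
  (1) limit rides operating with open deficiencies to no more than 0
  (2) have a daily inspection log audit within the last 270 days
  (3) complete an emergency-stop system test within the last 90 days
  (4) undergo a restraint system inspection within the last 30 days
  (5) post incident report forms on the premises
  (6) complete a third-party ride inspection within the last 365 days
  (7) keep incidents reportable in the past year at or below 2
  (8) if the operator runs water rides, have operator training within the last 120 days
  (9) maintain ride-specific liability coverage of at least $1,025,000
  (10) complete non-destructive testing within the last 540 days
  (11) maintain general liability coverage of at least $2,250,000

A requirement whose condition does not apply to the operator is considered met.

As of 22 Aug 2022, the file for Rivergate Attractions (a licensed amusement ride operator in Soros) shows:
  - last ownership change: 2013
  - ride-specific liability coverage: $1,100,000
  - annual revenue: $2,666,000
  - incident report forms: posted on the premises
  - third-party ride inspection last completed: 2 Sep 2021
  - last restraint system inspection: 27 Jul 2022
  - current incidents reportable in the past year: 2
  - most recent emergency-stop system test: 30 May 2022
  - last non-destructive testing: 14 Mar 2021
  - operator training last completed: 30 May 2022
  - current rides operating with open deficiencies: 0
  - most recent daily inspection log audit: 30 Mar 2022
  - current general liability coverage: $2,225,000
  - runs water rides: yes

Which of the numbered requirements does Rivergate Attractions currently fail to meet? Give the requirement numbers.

11

1. rides operating with open deficiencies 0 ≤ 0 → met
2. daily inspection log audit 145 days ago vs limit 270 → met
3. emergency-stop system test 84 days ago vs limit 90 → met
4. restraint system inspection 26 days ago vs limit 30 → met
5. incident report forms present → met
6. third-party ride inspection 354 days ago vs limit 365 → met
7. incidents reportable in the past year 2 ≤ 2 → met
8. condition 'runs water rides' holds; operator training 84 days ago vs limit 120 → met
9. ride-specific liability coverage $1,100,000 ≥ $1,025,000 → met
10. non-destructive testing 526 days ago vs limit 540 → met
11. general liability coverage $2,225,000 < $2,250,000 → not met
Not met: 11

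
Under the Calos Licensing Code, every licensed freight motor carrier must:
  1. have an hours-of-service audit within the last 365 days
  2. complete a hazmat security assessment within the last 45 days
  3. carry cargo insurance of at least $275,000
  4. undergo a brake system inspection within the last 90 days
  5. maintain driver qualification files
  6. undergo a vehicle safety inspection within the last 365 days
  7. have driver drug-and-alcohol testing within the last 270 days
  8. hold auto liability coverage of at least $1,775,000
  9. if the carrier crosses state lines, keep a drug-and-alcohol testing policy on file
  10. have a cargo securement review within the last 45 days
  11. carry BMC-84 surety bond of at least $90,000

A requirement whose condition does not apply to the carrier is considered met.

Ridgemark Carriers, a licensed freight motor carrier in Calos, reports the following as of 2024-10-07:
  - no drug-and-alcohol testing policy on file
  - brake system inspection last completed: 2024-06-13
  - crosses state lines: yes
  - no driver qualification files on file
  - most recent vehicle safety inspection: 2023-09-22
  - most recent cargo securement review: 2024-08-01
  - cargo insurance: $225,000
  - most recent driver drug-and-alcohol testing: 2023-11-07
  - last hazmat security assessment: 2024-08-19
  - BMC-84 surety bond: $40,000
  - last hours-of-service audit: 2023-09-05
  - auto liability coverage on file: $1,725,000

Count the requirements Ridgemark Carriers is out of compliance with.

1. hours-of-service audit 398 days ago vs limit 365 → not met
2. hazmat security assessment 49 days ago vs limit 45 → not met
3. cargo insurance $225,000 < $275,000 → not met
4. brake system inspection 116 days ago vs limit 90 → not met
5. driver qualification files absent → not met
6. vehicle safety inspection 381 days ago vs limit 365 → not met
7. driver drug-and-alcohol testing 335 days ago vs limit 270 → not met
8. auto liability coverage $1,725,000 < $1,775,000 → not met
9. condition 'crosses state lines' holds; drug-and-alcohol testing policy absent → not met
10. cargo securement review 67 days ago vs limit 45 → not met
11. BMC-84 surety bond $40,000 < $90,000 → not met
Not met: 11 of 11

11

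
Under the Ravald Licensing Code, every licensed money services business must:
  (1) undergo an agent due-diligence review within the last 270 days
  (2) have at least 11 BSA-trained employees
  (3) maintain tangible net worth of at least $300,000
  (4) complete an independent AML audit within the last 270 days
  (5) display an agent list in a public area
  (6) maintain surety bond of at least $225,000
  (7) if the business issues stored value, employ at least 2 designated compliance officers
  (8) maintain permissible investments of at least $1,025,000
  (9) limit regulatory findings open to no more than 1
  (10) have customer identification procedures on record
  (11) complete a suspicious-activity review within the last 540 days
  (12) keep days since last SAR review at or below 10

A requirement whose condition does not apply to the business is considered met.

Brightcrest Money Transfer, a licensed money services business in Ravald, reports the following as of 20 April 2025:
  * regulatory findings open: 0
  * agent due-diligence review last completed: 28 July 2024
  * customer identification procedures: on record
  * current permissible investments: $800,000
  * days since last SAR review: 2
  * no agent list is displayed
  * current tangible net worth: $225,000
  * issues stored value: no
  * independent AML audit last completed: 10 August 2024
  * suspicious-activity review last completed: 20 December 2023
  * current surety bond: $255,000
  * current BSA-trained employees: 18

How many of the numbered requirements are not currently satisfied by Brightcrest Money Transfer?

1. agent due-diligence review 266 days ago vs limit 270 → met
2. BSA-trained employees 18 ≥ 11 → met
3. tangible net worth $225,000 < $300,000 → not met
4. independent AML audit 253 days ago vs limit 270 → met
5. agent list absent → not met
6. surety bond $255,000 ≥ $225,000 → met
7. condition 'issues stored value' does not hold → requirement n/a → met
8. permissible investments $800,000 < $1,025,000 → not met
9. regulatory findings open 0 ≤ 1 → met
10. customer identification procedures present → met
11. suspicious-activity review 487 days ago vs limit 540 → met
12. days since last SAR review 2 ≤ 10 → met
Not met: 3 of 12

3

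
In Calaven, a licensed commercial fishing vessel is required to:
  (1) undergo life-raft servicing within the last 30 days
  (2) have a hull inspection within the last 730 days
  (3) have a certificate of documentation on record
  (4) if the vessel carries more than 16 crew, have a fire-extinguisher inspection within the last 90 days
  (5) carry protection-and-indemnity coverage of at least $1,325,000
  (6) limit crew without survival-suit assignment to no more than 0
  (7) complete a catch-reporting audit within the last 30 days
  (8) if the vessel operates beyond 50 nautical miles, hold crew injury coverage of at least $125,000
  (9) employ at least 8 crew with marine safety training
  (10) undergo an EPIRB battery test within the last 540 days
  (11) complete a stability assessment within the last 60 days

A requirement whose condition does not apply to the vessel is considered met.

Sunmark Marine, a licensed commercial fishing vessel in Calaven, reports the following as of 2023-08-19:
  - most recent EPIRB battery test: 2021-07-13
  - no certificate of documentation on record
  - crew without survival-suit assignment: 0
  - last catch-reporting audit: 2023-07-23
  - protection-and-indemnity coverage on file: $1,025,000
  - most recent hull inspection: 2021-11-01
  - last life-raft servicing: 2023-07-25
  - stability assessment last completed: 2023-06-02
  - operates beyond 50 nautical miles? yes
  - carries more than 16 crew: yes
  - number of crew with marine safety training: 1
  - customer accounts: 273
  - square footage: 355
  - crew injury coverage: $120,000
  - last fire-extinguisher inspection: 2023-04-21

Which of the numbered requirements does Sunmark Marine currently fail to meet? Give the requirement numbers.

3, 4, 5, 8, 9, 10, 11

1. life-raft servicing 25 days ago vs limit 30 → met
2. hull inspection 656 days ago vs limit 730 → met
3. certificate of documentation absent → not met
4. condition 'carries more than 16 crew' holds; fire-extinguisher inspection 120 days ago vs limit 90 → not met
5. protection-and-indemnity coverage $1,025,000 < $1,325,000 → not met
6. crew without survival-suit assignment 0 ≤ 0 → met
7. catch-reporting audit 27 days ago vs limit 30 → met
8. condition 'operates beyond 50 nautical miles' holds; crew injury coverage $120,000 < $125,000 → not met
9. crew with marine safety training 1 < 8 → not met
10. EPIRB battery test 767 days ago vs limit 540 → not met
11. stability assessment 78 days ago vs limit 60 → not met
Not met: 3, 4, 5, 8, 9, 10, 11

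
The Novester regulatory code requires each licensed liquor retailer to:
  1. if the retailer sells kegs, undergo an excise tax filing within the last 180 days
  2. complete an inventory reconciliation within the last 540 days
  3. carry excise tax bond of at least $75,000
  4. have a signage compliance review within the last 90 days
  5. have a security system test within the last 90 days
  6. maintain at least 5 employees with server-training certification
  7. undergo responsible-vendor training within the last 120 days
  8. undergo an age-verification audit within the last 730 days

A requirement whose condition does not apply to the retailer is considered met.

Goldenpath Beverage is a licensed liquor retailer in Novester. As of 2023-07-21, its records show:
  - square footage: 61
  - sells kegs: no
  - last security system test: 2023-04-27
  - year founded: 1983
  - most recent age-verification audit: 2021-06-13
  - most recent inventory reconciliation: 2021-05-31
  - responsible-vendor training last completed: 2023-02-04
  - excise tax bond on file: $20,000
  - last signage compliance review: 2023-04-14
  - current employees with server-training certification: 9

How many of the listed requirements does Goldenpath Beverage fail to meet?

5

1. condition 'sells kegs' does not hold → requirement n/a → met
2. inventory reconciliation 781 days ago vs limit 540 → not met
3. excise tax bond $20,000 < $75,000 → not met
4. signage compliance review 98 days ago vs limit 90 → not met
5. security system test 85 days ago vs limit 90 → met
6. employees with server-training certification 9 ≥ 5 → met
7. responsible-vendor training 167 days ago vs limit 120 → not met
8. age-verification audit 768 days ago vs limit 730 → not met
Not met: 5 of 8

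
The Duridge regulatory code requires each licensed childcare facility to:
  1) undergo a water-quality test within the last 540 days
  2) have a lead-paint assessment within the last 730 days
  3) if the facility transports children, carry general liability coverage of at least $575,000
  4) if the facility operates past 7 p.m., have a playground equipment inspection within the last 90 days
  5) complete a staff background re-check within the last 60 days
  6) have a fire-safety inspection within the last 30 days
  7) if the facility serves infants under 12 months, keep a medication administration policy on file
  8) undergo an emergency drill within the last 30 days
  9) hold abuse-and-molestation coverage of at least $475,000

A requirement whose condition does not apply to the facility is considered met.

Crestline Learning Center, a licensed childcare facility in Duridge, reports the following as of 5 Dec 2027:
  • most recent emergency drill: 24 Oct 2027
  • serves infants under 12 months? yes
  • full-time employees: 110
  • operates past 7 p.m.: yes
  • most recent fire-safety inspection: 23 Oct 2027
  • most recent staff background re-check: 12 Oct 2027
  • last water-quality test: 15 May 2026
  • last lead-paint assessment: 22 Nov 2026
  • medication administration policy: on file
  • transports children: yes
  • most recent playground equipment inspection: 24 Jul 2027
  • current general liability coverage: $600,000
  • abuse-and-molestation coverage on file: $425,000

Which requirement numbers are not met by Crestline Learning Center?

1, 4, 6, 8, 9

1. water-quality test 569 days ago vs limit 540 → not met
2. lead-paint assessment 378 days ago vs limit 730 → met
3. condition 'transports children' holds; general liability coverage $600,000 ≥ $575,000 → met
4. condition 'operates past 7 p.m.' holds; playground equipment inspection 134 days ago vs limit 90 → not met
5. staff background re-check 54 days ago vs limit 60 → met
6. fire-safety inspection 43 days ago vs limit 30 → not met
7. condition 'serves infants under 12 months' holds; medication administration policy present → met
8. emergency drill 42 days ago vs limit 30 → not met
9. abuse-and-molestation coverage $425,000 < $475,000 → not met
Not met: 1, 4, 6, 8, 9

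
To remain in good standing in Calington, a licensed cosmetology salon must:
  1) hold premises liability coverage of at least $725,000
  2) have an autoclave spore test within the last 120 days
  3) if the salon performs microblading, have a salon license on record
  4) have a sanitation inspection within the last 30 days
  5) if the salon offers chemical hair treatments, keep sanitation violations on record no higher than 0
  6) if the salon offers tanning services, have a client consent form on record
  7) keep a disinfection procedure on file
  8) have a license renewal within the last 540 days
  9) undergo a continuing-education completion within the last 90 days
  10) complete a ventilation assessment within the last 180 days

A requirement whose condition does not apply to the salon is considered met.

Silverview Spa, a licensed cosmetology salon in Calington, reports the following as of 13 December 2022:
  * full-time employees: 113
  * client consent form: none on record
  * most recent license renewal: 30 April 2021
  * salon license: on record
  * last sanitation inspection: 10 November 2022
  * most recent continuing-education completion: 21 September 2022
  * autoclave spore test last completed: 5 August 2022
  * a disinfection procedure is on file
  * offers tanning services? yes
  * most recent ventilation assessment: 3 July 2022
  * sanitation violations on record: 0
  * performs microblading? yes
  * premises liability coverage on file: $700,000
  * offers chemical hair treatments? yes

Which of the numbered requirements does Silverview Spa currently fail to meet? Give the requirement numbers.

1. premises liability coverage $700,000 < $725,000 → not met
2. autoclave spore test 130 days ago vs limit 120 → not met
3. condition 'performs microblading' holds; salon license present → met
4. sanitation inspection 33 days ago vs limit 30 → not met
5. condition 'offers chemical hair treatments' holds; sanitation violations on record 0 ≤ 0 → met
6. condition 'offers tanning services' holds; client consent form absent → not met
7. disinfection procedure present → met
8. license renewal 592 days ago vs limit 540 → not met
9. continuing-education completion 83 days ago vs limit 90 → met
10. ventilation assessment 163 days ago vs limit 180 → met
Not met: 1, 2, 4, 6, 8

1, 2, 4, 6, 8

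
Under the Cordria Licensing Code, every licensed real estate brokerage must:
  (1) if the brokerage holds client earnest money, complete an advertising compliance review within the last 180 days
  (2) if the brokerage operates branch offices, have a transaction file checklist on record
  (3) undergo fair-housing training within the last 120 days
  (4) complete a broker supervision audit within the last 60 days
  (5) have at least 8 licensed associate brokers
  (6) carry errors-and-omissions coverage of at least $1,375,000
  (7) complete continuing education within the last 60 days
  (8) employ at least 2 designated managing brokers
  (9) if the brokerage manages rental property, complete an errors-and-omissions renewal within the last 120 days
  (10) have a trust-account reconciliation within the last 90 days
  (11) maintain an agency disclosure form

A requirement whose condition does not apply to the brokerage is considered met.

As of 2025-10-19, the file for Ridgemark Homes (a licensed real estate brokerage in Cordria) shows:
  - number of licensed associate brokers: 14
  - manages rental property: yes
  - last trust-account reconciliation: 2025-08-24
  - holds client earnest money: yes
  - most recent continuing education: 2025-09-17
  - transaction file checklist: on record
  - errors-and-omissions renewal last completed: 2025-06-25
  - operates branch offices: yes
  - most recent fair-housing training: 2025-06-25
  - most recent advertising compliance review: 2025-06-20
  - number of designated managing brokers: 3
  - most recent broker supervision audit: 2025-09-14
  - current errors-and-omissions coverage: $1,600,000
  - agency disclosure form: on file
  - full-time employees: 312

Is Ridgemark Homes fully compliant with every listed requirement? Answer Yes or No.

Yes

1. condition 'holds client earnest money' holds; advertising compliance review 121 days ago vs limit 180 → met
2. condition 'operates branch offices' holds; transaction file checklist present → met
3. fair-housing training 116 days ago vs limit 120 → met
4. broker supervision audit 35 days ago vs limit 60 → met
5. licensed associate brokers 14 ≥ 8 → met
6. errors-and-omissions coverage $1,600,000 ≥ $1,375,000 → met
7. continuing education 32 days ago vs limit 60 → met
8. designated managing brokers 3 ≥ 2 → met
9. condition 'manages rental property' holds; errors-and-omissions renewal 116 days ago vs limit 120 → met
10. trust-account reconciliation 56 days ago vs limit 90 → met
11. agency disclosure form present → met
All met.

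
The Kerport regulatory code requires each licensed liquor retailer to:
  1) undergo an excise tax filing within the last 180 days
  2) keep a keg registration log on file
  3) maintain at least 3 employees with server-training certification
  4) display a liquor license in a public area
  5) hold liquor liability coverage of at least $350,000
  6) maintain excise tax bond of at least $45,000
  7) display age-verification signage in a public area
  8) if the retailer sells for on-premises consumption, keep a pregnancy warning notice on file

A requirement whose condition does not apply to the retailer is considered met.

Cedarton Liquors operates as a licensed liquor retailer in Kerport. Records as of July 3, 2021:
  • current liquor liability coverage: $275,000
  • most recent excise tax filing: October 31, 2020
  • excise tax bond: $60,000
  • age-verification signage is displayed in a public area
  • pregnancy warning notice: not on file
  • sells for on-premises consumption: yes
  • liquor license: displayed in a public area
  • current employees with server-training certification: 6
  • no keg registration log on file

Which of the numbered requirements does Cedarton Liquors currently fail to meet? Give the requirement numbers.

1. excise tax filing 245 days ago vs limit 180 → not met
2. keg registration log absent → not met
3. employees with server-training certification 6 ≥ 3 → met
4. liquor license present → met
5. liquor liability coverage $275,000 < $350,000 → not met
6. excise tax bond $60,000 ≥ $45,000 → met
7. age-verification signage present → met
8. condition 'sells for on-premises consumption' holds; pregnancy warning notice absent → not met
Not met: 1, 2, 5, 8

1, 2, 5, 8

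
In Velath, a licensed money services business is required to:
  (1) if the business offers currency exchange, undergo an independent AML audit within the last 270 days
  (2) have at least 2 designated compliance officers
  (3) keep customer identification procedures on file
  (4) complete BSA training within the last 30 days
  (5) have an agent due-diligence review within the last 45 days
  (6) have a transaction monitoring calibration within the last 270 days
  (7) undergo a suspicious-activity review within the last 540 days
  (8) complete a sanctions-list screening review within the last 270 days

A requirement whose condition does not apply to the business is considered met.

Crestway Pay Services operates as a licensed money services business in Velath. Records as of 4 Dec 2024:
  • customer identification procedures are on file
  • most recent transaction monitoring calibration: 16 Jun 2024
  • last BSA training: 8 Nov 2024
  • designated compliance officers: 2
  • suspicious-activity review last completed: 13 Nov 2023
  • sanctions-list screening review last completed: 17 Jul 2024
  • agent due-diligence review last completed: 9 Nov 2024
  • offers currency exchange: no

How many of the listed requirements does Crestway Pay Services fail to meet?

0

1. condition 'offers currency exchange' does not hold → requirement n/a → met
2. designated compliance officers 2 ≥ 2 → met
3. customer identification procedures present → met
4. BSA training 26 days ago vs limit 30 → met
5. agent due-diligence review 25 days ago vs limit 45 → met
6. transaction monitoring calibration 171 days ago vs limit 270 → met
7. suspicious-activity review 387 days ago vs limit 540 → met
8. sanctions-list screening review 140 days ago vs limit 270 → met
Not met: 0 of 8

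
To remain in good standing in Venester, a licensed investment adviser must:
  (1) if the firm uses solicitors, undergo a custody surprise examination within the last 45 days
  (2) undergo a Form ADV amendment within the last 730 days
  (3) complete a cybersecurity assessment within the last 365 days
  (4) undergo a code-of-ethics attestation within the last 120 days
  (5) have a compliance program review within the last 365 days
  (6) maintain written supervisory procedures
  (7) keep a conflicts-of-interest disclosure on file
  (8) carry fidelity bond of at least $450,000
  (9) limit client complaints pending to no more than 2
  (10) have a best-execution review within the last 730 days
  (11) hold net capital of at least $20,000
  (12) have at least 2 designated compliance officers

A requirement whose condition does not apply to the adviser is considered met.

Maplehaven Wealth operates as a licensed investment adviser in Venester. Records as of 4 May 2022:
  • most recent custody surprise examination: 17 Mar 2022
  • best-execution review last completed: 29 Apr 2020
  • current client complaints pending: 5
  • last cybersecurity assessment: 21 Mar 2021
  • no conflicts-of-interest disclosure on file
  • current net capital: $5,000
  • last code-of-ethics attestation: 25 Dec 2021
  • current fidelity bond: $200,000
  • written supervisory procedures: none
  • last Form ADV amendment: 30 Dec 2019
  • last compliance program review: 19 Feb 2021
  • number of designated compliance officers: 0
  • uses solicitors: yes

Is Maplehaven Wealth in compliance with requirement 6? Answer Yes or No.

No

6. written supervisory procedures absent → not met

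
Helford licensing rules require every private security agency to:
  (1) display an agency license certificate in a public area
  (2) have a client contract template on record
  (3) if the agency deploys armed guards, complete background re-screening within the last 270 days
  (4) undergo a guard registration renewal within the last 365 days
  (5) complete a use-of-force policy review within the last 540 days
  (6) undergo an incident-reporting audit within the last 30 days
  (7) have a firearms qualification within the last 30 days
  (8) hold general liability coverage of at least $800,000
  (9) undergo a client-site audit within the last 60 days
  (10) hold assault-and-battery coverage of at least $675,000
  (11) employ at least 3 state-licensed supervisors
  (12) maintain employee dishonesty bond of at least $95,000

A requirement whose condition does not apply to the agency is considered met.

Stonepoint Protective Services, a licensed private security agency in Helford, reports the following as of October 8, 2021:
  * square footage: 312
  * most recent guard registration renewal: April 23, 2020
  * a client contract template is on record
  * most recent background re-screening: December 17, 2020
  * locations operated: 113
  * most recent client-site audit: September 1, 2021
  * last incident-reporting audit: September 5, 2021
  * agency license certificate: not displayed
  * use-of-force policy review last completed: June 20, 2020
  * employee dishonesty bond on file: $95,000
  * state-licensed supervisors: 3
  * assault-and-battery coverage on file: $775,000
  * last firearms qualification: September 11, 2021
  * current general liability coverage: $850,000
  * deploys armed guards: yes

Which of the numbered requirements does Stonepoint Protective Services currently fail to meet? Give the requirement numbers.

1, 3, 4, 6

1. agency license certificate absent → not met
2. client contract template present → met
3. condition 'deploys armed guards' holds; background re-screening 295 days ago vs limit 270 → not met
4. guard registration renewal 533 days ago vs limit 365 → not met
5. use-of-force policy review 475 days ago vs limit 540 → met
6. incident-reporting audit 33 days ago vs limit 30 → not met
7. firearms qualification 27 days ago vs limit 30 → met
8. general liability coverage $850,000 ≥ $800,000 → met
9. client-site audit 37 days ago vs limit 60 → met
10. assault-and-battery coverage $775,000 ≥ $675,000 → met
11. state-licensed supervisors 3 ≥ 3 → met
12. employee dishonesty bond $95,000 ≥ $95,000 → met
Not met: 1, 3, 4, 6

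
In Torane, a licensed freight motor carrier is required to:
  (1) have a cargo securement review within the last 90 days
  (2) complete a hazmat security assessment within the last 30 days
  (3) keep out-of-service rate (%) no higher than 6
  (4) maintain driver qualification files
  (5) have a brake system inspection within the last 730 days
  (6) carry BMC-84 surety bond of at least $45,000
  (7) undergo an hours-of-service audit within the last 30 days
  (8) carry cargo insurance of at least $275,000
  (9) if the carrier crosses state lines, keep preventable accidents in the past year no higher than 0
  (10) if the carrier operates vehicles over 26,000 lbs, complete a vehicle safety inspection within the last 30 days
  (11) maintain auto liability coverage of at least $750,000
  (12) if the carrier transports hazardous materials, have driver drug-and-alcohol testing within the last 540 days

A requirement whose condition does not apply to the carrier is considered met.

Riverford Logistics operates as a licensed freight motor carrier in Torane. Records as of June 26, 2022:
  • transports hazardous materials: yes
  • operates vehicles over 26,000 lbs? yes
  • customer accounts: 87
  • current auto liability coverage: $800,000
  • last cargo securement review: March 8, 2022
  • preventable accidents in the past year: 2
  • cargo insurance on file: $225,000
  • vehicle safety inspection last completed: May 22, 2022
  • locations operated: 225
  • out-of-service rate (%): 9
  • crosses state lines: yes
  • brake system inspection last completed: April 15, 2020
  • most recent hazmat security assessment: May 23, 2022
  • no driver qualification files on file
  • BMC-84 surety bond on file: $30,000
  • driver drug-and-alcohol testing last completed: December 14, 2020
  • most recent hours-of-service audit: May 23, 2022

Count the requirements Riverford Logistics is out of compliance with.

1. cargo securement review 110 days ago vs limit 90 → not met
2. hazmat security assessment 34 days ago vs limit 30 → not met
3. out-of-service rate (%) 9 > 6 → not met
4. driver qualification files absent → not met
5. brake system inspection 802 days ago vs limit 730 → not met
6. BMC-84 surety bond $30,000 < $45,000 → not met
7. hours-of-service audit 34 days ago vs limit 30 → not met
8. cargo insurance $225,000 < $275,000 → not met
9. condition 'crosses state lines' holds; preventable accidents in the past year 2 > 0 → not met
10. condition 'operates vehicles over 26,000 lbs' holds; vehicle safety inspection 35 days ago vs limit 30 → not met
11. auto liability coverage $800,000 ≥ $750,000 → met
12. condition 'transports hazardous materials' holds; driver drug-and-alcohol testing 559 days ago vs limit 540 → not met
Not met: 11 of 12

11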